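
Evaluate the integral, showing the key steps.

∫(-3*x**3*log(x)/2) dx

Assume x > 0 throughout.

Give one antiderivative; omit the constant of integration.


Step 1. Integrate ∫(-3*x**3*log(x)/2) dx by parts with u = log(x), dv = (-3*x**3/2) dx, so v = -3*x**4/8 [assuming x > 0]: now -3*x**4*log(x)/8 + ∫(3*x**3/8) dx.
Step 2. Evaluate the standard form: now -3*x**4*log(x)/8 + 3*x**4/32.
Answer: -3*x**4*log(x)/8 + 3*x**4/32.


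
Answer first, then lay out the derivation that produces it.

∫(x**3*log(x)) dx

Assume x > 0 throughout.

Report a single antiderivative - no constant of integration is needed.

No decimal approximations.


The answer is x**4*log(x)/4 - x**4/16.
Step 1. Integrate ∫(x**3*log(x)) dx by parts with u = log(x), dv = (x**3) dx, so v = x**4/4 [assuming x > 0]: now x**4*log(x)/4 + ∫(-x**3/4) dx.
Step 2. Evaluate the standard form: now x**4*log(x)/4 - x**4/16.
Answer: x**4*log(x)/4 - x**4/16.


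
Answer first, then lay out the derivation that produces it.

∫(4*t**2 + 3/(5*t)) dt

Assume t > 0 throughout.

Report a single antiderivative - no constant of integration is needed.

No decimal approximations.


The answer is 4*t**3/3 + 3*log(t)/5.
Step 1. Rewrite: now ∫(3/(5*t)) dt + ∫(4*t**2) dt.
Step 2. Evaluate the standard form [assuming t > 0]: now 3*log(t)/5 + ∫(4*t**2) dt.
Step 3. Evaluate the standard form: now 4*t**3/3 + 3*log(t)/5.
Answer: 4*t**3/3 + 3*log(t)/5.


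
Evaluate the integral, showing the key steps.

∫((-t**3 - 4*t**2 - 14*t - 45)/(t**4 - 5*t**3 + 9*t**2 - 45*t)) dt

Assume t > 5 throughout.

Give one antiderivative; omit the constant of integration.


Step 1. Decompose ∫((-t**3 - 4*t**2 - 14*t - 45)/(t**4 - 5*t**3 + 9*t**2 - 45*t)) dt by partial fractions, (-t**3 - 4*t**2 - 14*t - 45)/(t**4 - 5*t**3 + 9*t**2 - 45*t) = 1/(t**2 + 9) - 2/(t - 5) + 1/t: now ∫(1/t) dt + ∫(-2/(t - 5)) dt + ∫(1/(t**2 + 9)) dt.
Step 2. Evaluate the standard form [assuming t > 5]: now -2*log(t - 5) + ∫(1/t) dt + ∫(1/(t**2 + 9)) dt.
Step 3. Evaluate the standard form [assuming t > 0]: now log(t) - 2*log(t - 5) + ∫(1/(t**2 + 9)) dt.
Step 4. Evaluate the standard form: now log(t) - 2*log(t - 5) + atan(t/3)/3.
Answer: log(t) - 2*log(t - 5) + atan(t/3)/3.


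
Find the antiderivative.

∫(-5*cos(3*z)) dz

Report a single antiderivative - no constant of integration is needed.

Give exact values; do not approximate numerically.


Answer: -5*sin(3*z)/3.


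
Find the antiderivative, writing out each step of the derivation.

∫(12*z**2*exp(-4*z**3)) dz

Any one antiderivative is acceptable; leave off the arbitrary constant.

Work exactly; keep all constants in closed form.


Step 1. Substitute u = z**3, turning ∫(12*z**2*exp(-4*z**3)) dz into ∫(4*exp(-4*u)) du: now ∫(4*exp(-4*u)) du.
Step 2. Evaluate the standard form: now -exp(-4*u).
Step 3. Substitute back u = z**3: now -exp(-4*z**3).
Answer: -exp(-4*z**3).


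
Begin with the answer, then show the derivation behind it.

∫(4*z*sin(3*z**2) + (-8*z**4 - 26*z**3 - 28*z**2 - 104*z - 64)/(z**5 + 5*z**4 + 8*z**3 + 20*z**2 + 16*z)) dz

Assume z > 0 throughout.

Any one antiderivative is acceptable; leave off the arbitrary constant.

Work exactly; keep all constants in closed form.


The answer is -4*log(z) - 2*log(z + 1) - 2*log(z + 4) - 2*cos(3*z**2)/3 + 2*atan(z/2).
Step 1. Rewrite: now ∫(4*z*sin(3*z**2)) dz + ∫((-8*z**4 - 26*z**3 - 28*z**2 - 104*z - 64)/(z**5 + 5*z**4 + 8*z**3 + 20*z**2 + 16*z)) dz.
Step 2. Substitute u = z**2, turning ∫(4*z*sin(3*z**2)) dz into ∫(2*sin(3*u)) du: now ∫((-8*z**4 - 26*z**3 - 28*z**2 - 104*z - 64)/(z**5 + 5*z**4 + 8*z**3 + 20*z**2 + 16*z)) dz + ∫(2*sin(3*u)) du.
Step 3. Evaluate the standard form: now -2*cos(3*u)/3 + ∫((-8*z**4 - 26*z**3 - 28*z**2 - 104*z - 64)/(z**5 + 5*z**4 + 8*z**3 + 20*z**2 + 16*z)) dz.
Step 4. Substitute back u = z**2: now -2*cos(3*z**2)/3 + ∫((-8*z**4 - 26*z**3 - 28*z**2 - 104*z - 64)/(z**5 + 5*z**4 + 8*z**3 + 20*z**2 + 16*z)) dz.
Step 5. Decompose ∫((-8*z**4 - 26*z**3 - 28*z**2 - 104*z - 64)/(z**5 + 5*z**4 + 8*z**3 + 20*z**2 + 16*z)) dz by partial fractions, (-8*z**4 - 26*z**3 - 28*z**2 - 104*z - 64)/(z**5 + 5*z**4 + 8*z**3 + 20*z**2 + 16*z) = 4/(z**2 + 4) - 2/(z + 4) - 2/(z + 1) - 4/z: now -2*cos(3*z**2)/3 + ∫(-4/z) dz + ∫(-2/(z + 1)) dz + ∫(-2/(z + 4)) dz + ∫(4/(z**2 + 4)) dz.
Step 6. Evaluate the standard form [assuming z > 0]: now -4*log(z) - 2*cos(3*z**2)/3 + ∫(-2/(z + 1)) dz + ∫(-2/(z + 4)) dz + ∫(4/(z**2 + 4)) dz.
Step 7. Evaluate the standard form [assuming z > -4]: now -4*log(z) - 2*log(z + 4) - 2*cos(3*z**2)/3 + ∫(-2/(z + 1)) dz + ∫(4/(z**2 + 4)) dz.
Step 8. Evaluate the standard form [assuming z > -1]: now -4*log(z) - 2*log(z + 1) - 2*log(z + 4) - 2*cos(3*z**2)/3 + ∫(4/(z**2 + 4)) dz.
Step 9. Evaluate the standard form: now -4*log(z) - 2*log(z + 1) - 2*log(z + 4) - 2*cos(3*z**2)/3 + 2*atan(z/2).
Answer: -4*log(z) - 2*log(z + 1) - 2*log(z + 4) - 2*cos(3*z**2)/3 + 2*atan(z/2).


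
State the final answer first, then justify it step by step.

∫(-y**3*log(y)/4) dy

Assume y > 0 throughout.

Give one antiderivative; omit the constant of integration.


The answer is -y**4*log(y)/16 + y**4/64.
Step 1. Integrate ∫(-y**3*log(y)/4) dy by parts with u = log(y), dv = (-y**3/4) dy, so v = -y**4/16 [assuming y > 0]: now -y**4*log(y)/16 + ∫(y**3/16) dy.
Step 2. Evaluate the standard form: now -y**4*log(y)/16 + y**4/64.
Answer: -y**4*log(y)/16 + y**4/64.


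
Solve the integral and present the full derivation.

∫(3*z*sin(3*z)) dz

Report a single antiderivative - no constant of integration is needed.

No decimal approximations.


Step 1. Integrate ∫(3*z*sin(3*z)) dz by parts with u = z, dv = (3*sin(3*z)) dz, so v = -cos(3*z): now -z*cos(3*z) + ∫(cos(3*z)) dz.
Step 2. Evaluate the standard form: now -z*cos(3*z) + sin(3*z)/3.
Answer: -z*cos(3*z) + sin(3*z)/3.


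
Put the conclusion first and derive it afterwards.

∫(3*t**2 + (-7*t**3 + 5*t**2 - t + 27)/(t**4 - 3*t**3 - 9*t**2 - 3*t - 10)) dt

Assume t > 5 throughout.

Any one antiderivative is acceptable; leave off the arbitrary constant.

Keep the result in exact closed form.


The answer is t**3 - 4*log(t - 5) - 3*log(t + 2) - 2*atan(t).
Step 1. Rewrite: now ∫(3*t**2) dt + ∫((-7*t**3 + 5*t**2 - t + 27)/(t**4 - 3*t**3 - 9*t**2 - 3*t - 10)) dt.
Step 2. Evaluate the standard form: now t**3 + ∫((-7*t**3 + 5*t**2 - t + 27)/(t**4 - 3*t**3 - 9*t**2 - 3*t - 10)) dt.
Step 3. Decompose ∫((-7*t**3 + 5*t**2 - t + 27)/(t**4 - 3*t**3 - 9*t**2 - 3*t - 10)) dt by partial fractions, (-7*t**3 + 5*t**2 - t + 27)/(t**4 - 3*t**3 - 9*t**2 - 3*t - 10) = -2/(t**2 + 1) - 3/(t + 2) - 4/(t - 5): now t**3 + ∫(-4/(t - 5)) dt + ∫(-3/(t + 2)) dt + ∫(-2/(t**2 + 1)) dt.
Step 4. Evaluate the standard form [assuming t > -2]: now t**3 - 3*log(t + 2) + ∫(-4/(t - 5)) dt + ∫(-2/(t**2 + 1)) dt.
Step 5. Evaluate the standard form [assuming t > 5]: now t**3 - 4*log(t - 5) - 3*log(t + 2) + ∫(-2/(t**2 + 1)) dt.
Step 6. Evaluate the standard form: now t**3 - 4*log(t - 5) - 3*log(t + 2) - 2*atan(t).
Answer: t**3 - 4*log(t - 5) - 3*log(t + 2) - 2*atan(t).


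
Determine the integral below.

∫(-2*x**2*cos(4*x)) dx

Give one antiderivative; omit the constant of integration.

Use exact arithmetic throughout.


Answer: -x**2*sin(4*x)/2 - x*cos(4*x)/4 + sin(4*x)/16.


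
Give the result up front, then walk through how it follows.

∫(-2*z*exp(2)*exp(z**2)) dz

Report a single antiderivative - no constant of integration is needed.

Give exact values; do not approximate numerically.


The answer is -exp(z**2 + 2).
Step 1. Substitute u = z**2 + 2, turning ∫(-2*z*exp(2)*exp(z**2)) dz into ∫(-exp(u)) du: now ∫(-exp(u)) du.
Step 2. Evaluate the standard form: now -exp(u).
Step 3. Substitute back u = z**2 + 2: now -exp(z**2 + 2).
Answer: -exp(z**2 + 2).


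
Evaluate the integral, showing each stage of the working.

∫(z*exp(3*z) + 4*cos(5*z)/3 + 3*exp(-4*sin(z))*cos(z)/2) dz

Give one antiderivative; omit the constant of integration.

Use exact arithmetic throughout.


Step 1. Rewrite: now ∫(z*exp(3*z)) dz + ∫(3*exp(-4*sin(z))*cos(z)/2) dz + ∫(4*cos(5*z)/3) dz.
Step 2. Substitute u = sin(z), turning ∫(3*exp(-4*sin(z))*cos(z)/2) dz into ∫(3*exp(-4*u)/2) du: now ∫(z*exp(3*z)) dz + ∫(3*exp(-4*u)/2) du + ∫(4*cos(5*z)/3) dz.
Step 3. Evaluate the standard form: now ∫(z*exp(3*z)) dz + ∫(4*cos(5*z)/3) dz - 3*exp(-4*u)/8.
Step 4. Substitute back u = sin(z): now ∫(z*exp(3*z)) dz + ∫(4*cos(5*z)/3) dz - 3*exp(-4*sin(z))/8.
Step 5. Evaluate the standard form: now 4*sin(5*z)/15 + ∫(z*exp(3*z)) dz - 3*exp(-4*sin(z))/8.
Step 6. Integrate ∫(z*exp(3*z)) dz by parts with u = z, dv = (exp(3*z)) dz, so v = exp(3*z)/3: now z*exp(3*z)/3 + 4*sin(5*z)/15 + ∫(-exp(3*z)/3) dz - 3*exp(-4*sin(z))/8.
Step 7. Evaluate the standard form: now z*exp(3*z)/3 - exp(3*z)/9 + 4*sin(5*z)/15 - 3*exp(-4*sin(z))/8.
Answer: z*exp(3*z)/3 - exp(3*z)/9 + 4*sin(5*z)/15 - 3*exp(-4*sin(z))/8.


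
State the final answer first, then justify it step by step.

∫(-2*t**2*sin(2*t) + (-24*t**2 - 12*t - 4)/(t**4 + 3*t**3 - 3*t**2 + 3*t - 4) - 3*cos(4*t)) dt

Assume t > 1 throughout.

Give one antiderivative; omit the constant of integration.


The answer is t**2*cos(2*t) - t*sin(2*t) - 4*log(t - 1) + 4*log(t + 4) - 3*sin(4*t)/4 - cos(2*t)/2 - 4*atan(t).
Step 1. Rewrite: now ∫(-2*t**2*sin(2*t)) dt + ∫((-24*t**2 - 12*t - 4)/(t**4 + 3*t**3 - 3*t**2 + 3*t - 4)) dt + ∫(-3*cos(4*t)) dt.
Step 2. Evaluate the standard form: now -3*sin(4*t)/4 + ∫(-2*t**2*sin(2*t)) dt + ∫((-24*t**2 - 12*t - 4)/(t**4 + 3*t**3 - 3*t**2 + 3*t - 4)) dt.
Step 3. Decompose ∫((-24*t**2 - 12*t - 4)/(t**4 + 3*t**3 - 3*t**2 + 3*t - 4)) dt by partial fractions, (-24*t**2 - 12*t - 4)/(t**4 + 3*t**3 - 3*t**2 + 3*t - 4) = -4/(t**2 + 1) + 4/(t + 4) - 4/(t - 1): now -3*sin(4*t)/4 + ∫(-2*t**2*sin(2*t)) dt + ∫(-4/(t - 1)) dt + ∫(4/(t + 4)) dt + ∫(-4/(t**2 + 1)) dt.
Step 4. Evaluate the standard form [assuming t > 1]: now -4*log(t - 1) - 3*sin(4*t)/4 + ∫(-2*t**2*sin(2*t)) dt + ∫(4/(t + 4)) dt + ∫(-4/(t**2 + 1)) dt.
Step 5. Evaluate the standard form [assuming t > -4]: now -4*log(t - 1) + 4*log(t + 4) - 3*sin(4*t)/4 + ∫(-2*t**2*sin(2*t)) dt + ∫(-4/(t**2 + 1)) dt.
Step 6. Evaluate the standard form: now -4*log(t - 1) + 4*log(t + 4) - 3*sin(4*t)/4 - 4*atan(t) + ∫(-2*t**2*sin(2*t)) dt.
Step 7. Integrate ∫(-2*t**2*sin(2*t)) dt by parts with u = t**2, dv = (-2*sin(2*t)) dt, so v = cos(2*t): now t**2*cos(2*t) - 4*log(t - 1) + 4*log(t + 4) - 3*sin(4*t)/4 - 4*atan(t) + ∫(-2*t*cos(2*t)) dt.
Step 8. Integrate ∫(-2*t*cos(2*t)) dt by parts with u = t, dv = (-2*cos(2*t)) dt, so v = -sin(2*t): now t**2*cos(2*t) - t*sin(2*t) - 4*log(t - 1) + 4*log(t + 4) - 3*sin(4*t)/4 - 4*atan(t) + ∫(sin(2*t)) dt.
Step 9. Evaluate the standard form: now t**2*cos(2*t) - t*sin(2*t) - 4*log(t - 1) + 4*log(t + 4) - 3*sin(4*t)/4 - cos(2*t)/2 - 4*atan(t).
Answer: t**2*cos(2*t) - t*sin(2*t) - 4*log(t - 1) + 4*log(t + 4) - 3*sin(4*t)/4 - cos(2*t)/2 - 4*atan(t).


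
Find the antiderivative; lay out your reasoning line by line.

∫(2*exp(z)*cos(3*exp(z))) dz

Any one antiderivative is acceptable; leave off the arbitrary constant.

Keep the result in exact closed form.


Step 1. Substitute u = exp(z), turning ∫(2*exp(z)*cos(3*exp(z))) dz into ∫(2*cos(3*u)) du: now ∫(2*cos(3*u)) du.
Step 2. Evaluate the standard form: now 2*sin(3*u)/3.
Step 3. Substitute back u = exp(z): now 2*sin(3*exp(z))/3.
Answer: 2*sin(3*exp(z))/3.


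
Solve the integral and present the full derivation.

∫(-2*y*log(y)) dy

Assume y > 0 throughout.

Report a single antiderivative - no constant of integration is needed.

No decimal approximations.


Step 1. Integrate ∫(-2*y*log(y)) dy by parts with u = log(y), dv = (-2*y) dy, so v = -y**2 [assuming y > 0]: now -y**2*log(y) + ∫(y) dy.
Step 2. Evaluate the standard form: now -y**2*log(y) + y**2/2.
Answer: -y**2*log(y) + y**2/2.


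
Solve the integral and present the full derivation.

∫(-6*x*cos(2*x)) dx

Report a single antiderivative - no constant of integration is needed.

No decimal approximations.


Step 1. Integrate ∫(-6*x*cos(2*x)) dx by parts with u = x, dv = (-6*cos(2*x)) dx, so v = -3*sin(2*x): now -3*x*sin(2*x) + ∫(3*sin(2*x)) dx.
Step 2. Evaluate the standard form: now -3*x*sin(2*x) - 3*cos(2*x)/2.
Answer: -3*x*sin(2*x) - 3*cos(2*x)/2.


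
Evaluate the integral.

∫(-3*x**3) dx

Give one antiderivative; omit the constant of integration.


Answer: -3*x**4/4.


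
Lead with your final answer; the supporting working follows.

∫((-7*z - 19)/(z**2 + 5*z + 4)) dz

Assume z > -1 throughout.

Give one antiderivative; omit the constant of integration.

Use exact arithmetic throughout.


The answer is -4*log(z + 1) - 3*log(z + 4).
Step 1. Decompose ∫((-7*z - 19)/(z**2 + 5*z + 4)) dz by partial fractions, (-7*z - 19)/(z**2 + 5*z + 4) = -3/(z + 4) - 4/(z + 1): now ∫(-4/(z + 1)) dz + ∫(-3/(z + 4)) dz.
Step 2. Evaluate the standard form [assuming z > -1]: now -4*log(z + 1) + ∫(-3/(z + 4)) dz.
Step 3. Evaluate the standard form [assuming z > -4]: now -4*log(z + 1) - 3*log(z + 4).
Answer: -4*log(z + 1) - 3*log(z + 4).


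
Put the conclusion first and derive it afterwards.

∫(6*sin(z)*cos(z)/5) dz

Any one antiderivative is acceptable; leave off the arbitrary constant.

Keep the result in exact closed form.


The answer is 3*sin(z)**2/5.
Step 1. Substitute u = sin(z), turning ∫(6*sin(z)*cos(z)/5) dz into ∫(6*u/5) du: now ∫(6*u/5) du.
Step 2. Evaluate the standard form: now 3*u**2/5.
Step 3. Substitute back u = sin(z): now 3*sin(z)**2/5.
Answer: 3*sin(z)**2/5.


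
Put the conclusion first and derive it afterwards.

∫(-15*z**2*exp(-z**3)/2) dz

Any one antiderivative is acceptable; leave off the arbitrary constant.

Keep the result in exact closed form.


The answer is 5*exp(-z**3)/2.
Step 1. Substitute u = z**3, turning ∫(-15*z**2*exp(-z**3)/2) dz into ∫(-5*exp(-u)/2) du: now ∫(-5*exp(-u)/2) du.
Step 2. Evaluate the standard form: now 5*exp(-u)/2.
Step 3. Substitute back u = z**3: now 5*exp(-z**3)/2.
Answer: 5*exp(-z**3)/2.


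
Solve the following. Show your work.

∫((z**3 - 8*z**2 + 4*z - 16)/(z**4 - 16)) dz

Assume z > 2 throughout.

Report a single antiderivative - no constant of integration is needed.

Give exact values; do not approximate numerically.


Step 1. Decompose ∫((z**3 - 8*z**2 + 4*z - 16)/(z**4 - 16)) dz by partial fractions, (z**3 - 8*z**2 + 4*z - 16)/(z**4 - 16) = -2/(z**2 + 4) + 2/(z + 2) - 1/(z - 2): now ∫(-1/(z - 2)) dz + ∫(2/(z + 2)) dz + ∫(-2/(z**2 + 4)) dz.
Step 2. Evaluate the standard form [assuming z > 2]: now -log(z - 2) + ∫(2/(z + 2)) dz + ∫(-2/(z**2 + 4)) dz.
Step 3. Evaluate the standard form [assuming z > -2]: now -log(z - 2) + 2*log(z + 2) + ∫(-2/(z**2 + 4)) dz.
Step 4. Evaluate the standard form: now -log(z - 2) + 2*log(z + 2) - atan(z/2).
Answer: -log(z - 2) + 2*log(z + 2) - atan(z/2).


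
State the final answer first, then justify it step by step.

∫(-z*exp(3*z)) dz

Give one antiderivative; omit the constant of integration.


The answer is -z*exp(3*z)/3 + exp(3*z)/9.
Step 1. Integrate ∫(-z*exp(3*z)) dz by parts with u = z, dv = (-exp(3*z)) dz, so v = -exp(3*z)/3: now -z*exp(3*z)/3 + ∫(exp(3*z)/3) dz.
Step 2. Evaluate the standard form: now -z*exp(3*z)/3 + exp(3*z)/9.
Answer: -z*exp(3*z)/3 + exp(3*z)/9.


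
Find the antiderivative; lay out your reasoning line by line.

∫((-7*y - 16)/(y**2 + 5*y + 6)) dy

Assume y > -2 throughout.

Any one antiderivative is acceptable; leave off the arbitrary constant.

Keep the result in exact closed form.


Step 1. Decompose ∫((-7*y - 16)/(y**2 + 5*y + 6)) dy by partial fractions, (-7*y - 16)/(y**2 + 5*y + 6) = -5/(y + 3) - 2/(y + 2): now ∫(-2/(y + 2)) dy + ∫(-5/(y + 3)) dy.
Step 2. Evaluate the standard form [assuming y > -3]: now -5*log(y + 3) + ∫(-2/(y + 2)) dy.
Step 3. Evaluate the standard form [assuming y > -2]: now -2*log(y + 2) - 5*log(y + 3).
Answer: -2*log(y + 2) - 5*log(y + 3).


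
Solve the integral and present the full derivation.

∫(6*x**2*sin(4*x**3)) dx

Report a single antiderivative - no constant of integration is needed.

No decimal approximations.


Step 1. Substitute u = x**3, turning ∫(6*x**2*sin(4*x**3)) dx into ∫(2*sin(4*u)) du: now ∫(2*sin(4*u)) du.
Step 2. Evaluate the standard form: now -cos(4*u)/2.
Step 3. Substitute back u = x**3: now -cos(4*x**3)/2.
Answer: -cos(4*x**3)/2.


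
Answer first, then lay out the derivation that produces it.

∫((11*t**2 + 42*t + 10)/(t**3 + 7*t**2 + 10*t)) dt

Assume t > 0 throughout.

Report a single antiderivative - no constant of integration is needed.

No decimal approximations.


The answer is log(t) + 5*log(t + 2) + 5*log(t + 5).
Step 1. Decompose ∫((11*t**2 + 42*t + 10)/(t**3 + 7*t**2 + 10*t)) dt by partial fractions, (11*t**2 + 42*t + 10)/(t**3 + 7*t**2 + 10*t) = 5/(t + 5) + 5/(t + 2) + 1/t: now ∫(1/t) dt + ∫(5/(t + 2)) dt + ∫(5/(t + 5)) dt.
Step 2. Evaluate the standard form [assuming t > 0]: now log(t) + ∫(5/(t + 2)) dt + ∫(5/(t + 5)) dt.
Step 3. Evaluate the standard form [assuming t > -2]: now log(t) + 5*log(t + 2) + ∫(5/(t + 5)) dt.
Step 4. Evaluate the standard form [assuming t > -5]: now log(t) + 5*log(t + 2) + 5*log(t + 5).
Answer: log(t) + 5*log(t + 2) + 5*log(t + 5).


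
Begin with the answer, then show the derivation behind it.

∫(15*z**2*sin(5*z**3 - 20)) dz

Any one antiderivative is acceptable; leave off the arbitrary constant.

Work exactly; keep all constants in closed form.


The answer is -cos(5*z**3 - 20).
Step 1. Substitute u = z**3 - 4, turning ∫(15*z**2*sin(5*z**3 - 20)) dz into ∫(5*sin(5*u)) du: now ∫(5*sin(5*u)) du.
Step 2. Evaluate the standard form: now -cos(5*u).
Step 3. Substitute back u = z**3 - 4: now -cos(5*z**3 - 20).
Answer: -cos(5*z**3 - 20).


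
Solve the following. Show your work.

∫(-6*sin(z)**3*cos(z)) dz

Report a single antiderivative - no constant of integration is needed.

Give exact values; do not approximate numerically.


Step 1. Substitute u = sin(z), turning ∫(-6*sin(z)**3*cos(z)) dz into ∫(-6*u**3) du: now ∫(-6*u**3) du.
Step 2. Evaluate the standard form: now -3*u**4/2.
Step 3. Substitute back u = sin(z): now -3*sin(z)**4/2.
Answer: -3*sin(z)**4/2.


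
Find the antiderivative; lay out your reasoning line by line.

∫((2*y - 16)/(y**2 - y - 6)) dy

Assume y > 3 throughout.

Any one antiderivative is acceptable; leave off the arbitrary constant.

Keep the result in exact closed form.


Step 1. Decompose ∫((2*y - 16)/(y**2 - y - 6)) dy by partial fractions, (2*y - 16)/(y**2 - y - 6) = 4/(y + 2) - 2/(y - 3): now ∫(-2/(y - 3)) dy + ∫(4/(y + 2)) dy.
Step 2. Evaluate the standard form [assuming y > 3]: now -2*log(y - 3) + ∫(4/(y + 2)) dy.
Step 3. Evaluate the standard form [assuming y > -2]: now -2*log(y - 3) + 4*log(y + 2).
Answer: -2*log(y - 3) + 4*log(y + 2).


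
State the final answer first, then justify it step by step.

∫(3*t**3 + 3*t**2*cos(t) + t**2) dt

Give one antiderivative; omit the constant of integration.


The answer is 3*t**4/4 + t**3/3 + 3*t**2*sin(t) + 6*t*cos(t) - 6*sin(t).
Step 1. Rewrite: now ∫(t**2) dt + ∫(3*t**3) dt + ∫(3*t**2*cos(t)) dt.
Step 2. Integrate ∫(3*t**2*cos(t)) dt by parts with u = t**2, dv = (3*cos(t)) dt, so v = 3*sin(t): now 3*t**2*sin(t) + ∫(t**2) dt + ∫(3*t**3) dt + ∫(-6*t*sin(t)) dt.
Step 3. Integrate ∫(-6*t*sin(t)) dt by parts with u = t, dv = (-6*sin(t)) dt, so v = 6*cos(t): now 3*t**2*sin(t) + 6*t*cos(t) + ∫(t**2) dt + ∫(3*t**3) dt + ∫(-6*cos(t)) dt.
Step 4. Evaluate the standard form: now 3*t**2*sin(t) + 6*t*cos(t) - 6*sin(t) + ∫(t**2) dt + ∫(3*t**3) dt.
Step 5. Evaluate the standard form: now t**3/3 + 3*t**2*sin(t) + 6*t*cos(t) - 6*sin(t) + ∫(3*t**3) dt.
Step 6. Evaluate the standard form: now 3*t**4/4 + t**3/3 + 3*t**2*sin(t) + 6*t*cos(t) - 6*sin(t).
Answer: 3*t**4/4 + t**3/3 + 3*t**2*sin(t) + 6*t*cos(t) - 6*sin(t).


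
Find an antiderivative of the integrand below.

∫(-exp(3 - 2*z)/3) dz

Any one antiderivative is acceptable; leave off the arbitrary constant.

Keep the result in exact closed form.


Answer: exp(3 - 2*z)/6.


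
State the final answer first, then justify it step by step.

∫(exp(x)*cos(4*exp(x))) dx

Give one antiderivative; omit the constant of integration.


The answer is sin(4*exp(x))/4.
Step 1. Substitute u = exp(x), turning ∫(exp(x)*cos(4*exp(x))) dx into ∫(cos(4*u)) du: now ∫(cos(4*u)) du.
Step 2. Evaluate the standard form: now sin(4*u)/4.
Step 3. Substitute back u = exp(x): now sin(4*exp(x))/4.
Answer: sin(4*exp(x))/4.


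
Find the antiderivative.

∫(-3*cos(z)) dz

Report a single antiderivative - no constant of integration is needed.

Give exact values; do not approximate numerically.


Answer: -3*sin(z).


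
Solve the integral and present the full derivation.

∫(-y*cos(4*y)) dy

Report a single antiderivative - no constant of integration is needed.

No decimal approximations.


Step 1. Integrate ∫(-y*cos(4*y)) dy by parts with u = y, dv = (-cos(4*y)) dy, so v = -sin(4*y)/4: now -y*sin(4*y)/4 + ∫(sin(4*y)/4) dy.
Step 2. Evaluate the standard form: now -y*sin(4*y)/4 - cos(4*y)/16.
Answer: -y*sin(4*y)/4 - cos(4*y)/16.


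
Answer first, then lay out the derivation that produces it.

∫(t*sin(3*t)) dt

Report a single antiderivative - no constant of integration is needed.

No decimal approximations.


The answer is -t*cos(3*t)/3 + sin(3*t)/9.
Step 1. Integrate ∫(t*sin(3*t)) dt by parts with u = t, dv = (sin(3*t)) dt, so v = -cos(3*t)/3: now -t*cos(3*t)/3 + ∫(cos(3*t)/3) dt.
Step 2. Evaluate the standard form: now -t*cos(3*t)/3 + sin(3*t)/9.
Answer: -t*cos(3*t)/3 + sin(3*t)/9.


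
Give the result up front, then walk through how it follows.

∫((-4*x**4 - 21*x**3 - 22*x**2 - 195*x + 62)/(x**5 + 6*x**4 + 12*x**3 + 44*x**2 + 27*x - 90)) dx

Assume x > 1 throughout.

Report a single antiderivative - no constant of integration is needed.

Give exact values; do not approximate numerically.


The answer is -log(x - 1) - 4*log(x + 2) + log(x + 5) + atan(x/3)/3.
Step 1. Decompose ∫((-4*x**4 - 21*x**3 - 22*x**2 - 195*x + 62)/(x**5 + 6*x**4 + 12*x**3 + 44*x**2 + 27*x - 90)) dx by partial fractions, (-4*x**4 - 21*x**3 - 22*x**2 - 195*x + 62)/(x**5 + 6*x**4 + 12*x**3 + 44*x**2 + 27*x - 90) = 1/(x**2 + 9) + 1/(x + 5) - 4/(x + 2) - 1/(x - 1): now ∫(-1/(x - 1)) dx + ∫(-4/(x + 2)) dx + ∫(1/(x + 5)) dx + ∫(1/(x**2 + 9)) dx.
Step 2. Evaluate the standard form [assuming x > 1]: now -log(x - 1) + ∫(-4/(x + 2)) dx + ∫(1/(x + 5)) dx + ∫(1/(x**2 + 9)) dx.
Step 3. Evaluate the standard form [assuming x > -5]: now -log(x - 1) + log(x + 5) + ∫(-4/(x + 2)) dx + ∫(1/(x**2 + 9)) dx.
Step 4. Evaluate the standard form [assuming x > -2]: now -log(x - 1) - 4*log(x + 2) + log(x + 5) + ∫(1/(x**2 + 9)) dx.
Step 5. Evaluate the standard form: now -log(x - 1) - 4*log(x + 2) + log(x + 5) + atan(x/3)/3.
Answer: -log(x - 1) - 4*log(x + 2) + log(x + 5) + atan(x/3)/3.


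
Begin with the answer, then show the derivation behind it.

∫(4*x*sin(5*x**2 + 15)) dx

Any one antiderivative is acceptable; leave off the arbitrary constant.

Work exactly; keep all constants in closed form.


The answer is -2*cos(5*x**2 + 15)/5.
Step 1. Substitute u = x**2 + 3, turning ∫(4*x*sin(5*x**2 + 15)) dx into ∫(2*sin(5*u)) du: now ∫(2*sin(5*u)) du.
Step 2. Evaluate the standard form: now -2*cos(5*u)/5.
Step 3. Substitute back u = x**2 + 3: now -2*cos(5*x**2 + 15)/5.
Answer: -2*cos(5*x**2 + 15)/5.


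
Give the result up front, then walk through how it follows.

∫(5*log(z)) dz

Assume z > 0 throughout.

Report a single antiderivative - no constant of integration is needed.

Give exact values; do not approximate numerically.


The answer is 5*z*log(z) - 5*z.
Step 1. Integrate ∫(5*log(z)) dz by parts with u = log(z), dv = (5) dz, so v = 5*z [assuming z > 0]: now 5*z*log(z) + ∫(-5) dz.
Step 2. Evaluate the standard form: now 5*z*log(z) - 5*z.
Answer: 5*z*log(z) - 5*z.


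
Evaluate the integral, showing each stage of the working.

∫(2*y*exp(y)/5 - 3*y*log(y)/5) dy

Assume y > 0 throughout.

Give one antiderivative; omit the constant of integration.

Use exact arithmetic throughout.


Step 1. Rewrite: now ∫(2*y*exp(y)/5) dy + ∫(-3*y*log(y)/5) dy.
Step 2. Integrate ∫(-3*y*log(y)/5) dy by parts with u = log(y), dv = (-3*y/5) dy, so v = -3*y**2/10 [assuming y > 0]: now -3*y**2*log(y)/10 + ∫(3*y/10) dy + ∫(2*y*exp(y)/5) dy.
Step 3. Evaluate the standard form: now -3*y**2*log(y)/10 + 3*y**2/20 + ∫(2*y*exp(y)/5) dy.
Step 4. Integrate ∫(2*y*exp(y)/5) dy by parts with u = y, dv = (2*exp(y)/5) dy, so v = 2*exp(y)/5: now -3*y**2*log(y)/10 + 3*y**2/20 + 2*y*exp(y)/5 + ∫(-2*exp(y)/5) dy.
Step 5. Evaluate the standard form: now -3*y**2*log(y)/10 + 3*y**2/20 + 2*y*exp(y)/5 - 2*exp(y)/5.
Answer: -3*y**2*log(y)/10 + 3*y**2/20 + 2*y*exp(y)/5 - 2*exp(y)/5.


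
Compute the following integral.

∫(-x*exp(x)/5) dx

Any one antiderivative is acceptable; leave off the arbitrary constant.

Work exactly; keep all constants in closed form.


Answer: -x*exp(x)/5 + exp(x)/5.


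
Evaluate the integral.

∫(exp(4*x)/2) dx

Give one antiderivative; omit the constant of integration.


Answer: exp(4*x)/8.


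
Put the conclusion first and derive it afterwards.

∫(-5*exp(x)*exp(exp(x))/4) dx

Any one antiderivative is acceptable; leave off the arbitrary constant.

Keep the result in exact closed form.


The answer is -5*exp(exp(x))/4.
Step 1. Substitute u = exp(x), turning ∫(-5*exp(x)*exp(exp(x))/4) dx into ∫(-5*exp(u)/4) du: now ∫(-5*exp(u)/4) du.
Step 2. Evaluate the standard form: now -5*exp(u)/4.
Step 3. Substitute back u = exp(x): now -5*exp(exp(x))/4.
Answer: -5*exp(exp(x))/4.


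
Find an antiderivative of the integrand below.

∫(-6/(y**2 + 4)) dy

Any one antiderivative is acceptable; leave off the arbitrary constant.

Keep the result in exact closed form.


Answer: -3*atan(y/2).


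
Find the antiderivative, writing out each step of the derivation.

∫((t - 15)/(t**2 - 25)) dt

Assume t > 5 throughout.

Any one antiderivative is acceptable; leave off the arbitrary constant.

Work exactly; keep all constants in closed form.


Step 1. Decompose ∫((t - 15)/(t**2 - 25)) dt by partial fractions, (t - 15)/(t**2 - 25) = 2/(t + 5) - 1/(t - 5): now ∫(-1/(t - 5)) dt + ∫(2/(t + 5)) dt.
Step 2. Evaluate the standard form [assuming t > -5]: now 2*log(t + 5) + ∫(-1/(t - 5)) dt.
Step 3. Evaluate the standard form [assuming t > 5]: now -log(t - 5) + 2*log(t + 5).
Answer: -log(t - 5) + 2*log(t + 5).


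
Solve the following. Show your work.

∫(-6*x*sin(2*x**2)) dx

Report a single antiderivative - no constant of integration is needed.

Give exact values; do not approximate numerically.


Step 1. Substitute u = x**2, turning ∫(-6*x*sin(2*x**2)) dx into ∫(-3*sin(2*u)) du: now ∫(-3*sin(2*u)) du.
Step 2. Evaluate the standard form: now 3*cos(2*u)/2.
Step 3. Substitute back u = x**2: now 3*cos(2*x**2)/2.
Answer: 3*cos(2*x**2)/2.


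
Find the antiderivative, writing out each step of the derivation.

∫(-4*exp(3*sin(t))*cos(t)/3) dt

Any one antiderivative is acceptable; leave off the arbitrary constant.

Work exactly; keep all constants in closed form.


Step 1. Substitute u = sin(t), turning ∫(-4*exp(3*sin(t))*cos(t)/3) dt into ∫(-4*exp(3*u)/3) du: now ∫(-4*exp(3*u)/3) du.
Step 2. Evaluate the standard form: now -4*exp(3*u)/9.
Step 3. Substitute back u = sin(t): now -4*exp(3*sin(t))/9.
Answer: -4*exp(3*sin(t))/9.


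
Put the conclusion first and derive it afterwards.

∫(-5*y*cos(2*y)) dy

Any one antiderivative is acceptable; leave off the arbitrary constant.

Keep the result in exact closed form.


The answer is -5*y*sin(2*y)/2 - 5*cos(2*y)/4.
Step 1. Integrate ∫(-5*y*cos(2*y)) dy by parts with u = y, dv = (-5*cos(2*y)) dy, so v = -5*sin(2*y)/2: now -5*y*sin(2*y)/2 + ∫(5*sin(2*y)/2) dy.
Step 2. Evaluate the standard form: now -5*y*sin(2*y)/2 - 5*cos(2*y)/4.
Answer: -5*y*sin(2*y)/2 - 5*cos(2*y)/4.


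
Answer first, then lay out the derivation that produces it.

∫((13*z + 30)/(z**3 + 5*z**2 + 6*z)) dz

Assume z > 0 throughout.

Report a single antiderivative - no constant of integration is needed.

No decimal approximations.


The answer is 5*log(z) - 2*log(z + 2) - 3*log(z + 3).
Step 1. Decompose ∫((13*z + 30)/(z**3 + 5*z**2 + 6*z)) dz by partial fractions, (13*z + 30)/(z**3 + 5*z**2 + 6*z) = -3/(z + 3) - 2/(z + 2) + 5/z: now ∫(5/z) dz + ∫(-2/(z + 2)) dz + ∫(-3/(z + 3)) dz.
Step 2. Evaluate the standard form [assuming z > -3]: now -3*log(z + 3) + ∫(5/z) dz + ∫(-2/(z + 2)) dz.
Step 3. Evaluate the standard form [assuming z > -2]: now -2*log(z + 2) - 3*log(z + 3) + ∫(5/z) dz.
Step 4. Evaluate the standard form [assuming z > 0]: now 5*log(z) - 2*log(z + 2) - 3*log(z + 3).
Answer: 5*log(z) - 2*log(z + 2) - 3*log(z + 3).


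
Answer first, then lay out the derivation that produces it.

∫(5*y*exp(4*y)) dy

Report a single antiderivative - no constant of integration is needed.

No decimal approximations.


The answer is 5*y*exp(4*y)/4 - 5*exp(4*y)/16.
Step 1. Integrate ∫(5*y*exp(4*y)) dy by parts with u = y, dv = (5*exp(4*y)) dy, so v = 5*exp(4*y)/4: now 5*y*exp(4*y)/4 + ∫(-5*exp(4*y)/4) dy.
Step 2. Evaluate the standard form: now 5*y*exp(4*y)/4 - 5*exp(4*y)/16.
Answer: 5*y*exp(4*y)/4 - 5*exp(4*y)/16.


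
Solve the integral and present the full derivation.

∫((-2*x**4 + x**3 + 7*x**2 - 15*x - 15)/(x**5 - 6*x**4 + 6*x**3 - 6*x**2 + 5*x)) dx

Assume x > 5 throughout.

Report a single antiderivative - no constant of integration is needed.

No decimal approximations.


Step 1. Decompose ∫((-2*x**4 + x**3 + 7*x**2 - 15*x - 15)/(x**5 - 6*x**4 + 6*x**3 - 6*x**2 + 5*x)) dx by partial fractions, (-2*x**4 + x**3 + 7*x**2 - 15*x - 15)/(x**5 - 6*x**4 + 6*x**3 - 6*x**2 + 5*x) = -4/(x**2 + 1) + 3/(x - 1) - 2/(x - 5) - 3/x: now ∫(-3/x) dx + ∫(-2/(x - 5)) dx + ∫(3/(x - 1)) dx + ∫(-4/(x**2 + 1)) dx.
Step 2. Evaluate the standard form [assuming x > 1]: now 3*log(x - 1) + ∫(-3/x) dx + ∫(-2/(x - 5)) dx + ∫(-4/(x**2 + 1)) dx.
Step 3. Evaluate the standard form [assuming x > 5]: now -2*log(x - 5) + 3*log(x - 1) + ∫(-3/x) dx + ∫(-4/(x**2 + 1)) dx.
Step 4. Evaluate the standard form [assuming x > 0]: now -3*log(x) - 2*log(x - 5) + 3*log(x - 1) + ∫(-4/(x**2 + 1)) dx.
Step 5. Evaluate the standard form: now -3*log(x) - 2*log(x - 5) + 3*log(x - 1) - 4*atan(x).
Answer: -3*log(x) - 2*log(x - 5) + 3*log(x - 1) - 4*atan(x).


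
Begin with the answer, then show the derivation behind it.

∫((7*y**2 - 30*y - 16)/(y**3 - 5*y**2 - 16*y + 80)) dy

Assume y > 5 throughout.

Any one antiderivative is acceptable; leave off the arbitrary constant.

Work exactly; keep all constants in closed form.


The answer is log(y - 5) + 3*log(y - 4) + 3*log(y + 4).
Step 1. Decompose ∫((7*y**2 - 30*y - 16)/(y**3 - 5*y**2 - 16*y + 80)) dy by partial fractions, (7*y**2 - 30*y - 16)/(y**3 - 5*y**2 - 16*y + 80) = 3/(y + 4) + 3/(y - 4) + 1/(y - 5): now ∫(1/(y - 5)) dy + ∫(3/(y - 4)) dy + ∫(3/(y + 4)) dy.
Step 2. Evaluate the standard form [assuming y > 4]: now 3*log(y - 4) + ∫(1/(y - 5)) dy + ∫(3/(y + 4)) dy.
Step 3. Evaluate the standard form [assuming y > -4]: now 3*log(y - 4) + 3*log(y + 4) + ∫(1/(y - 5)) dy.
Step 4. Evaluate the standard form [assuming y > 5]: now log(y - 5) + 3*log(y - 4) + 3*log(y + 4).
Answer: log(y - 5) + 3*log(y - 4) + 3*log(y + 4).


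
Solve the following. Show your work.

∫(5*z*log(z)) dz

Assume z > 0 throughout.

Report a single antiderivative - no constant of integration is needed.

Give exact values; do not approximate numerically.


Step 1. Integrate ∫(5*z*log(z)) dz by parts with u = log(z), dv = (5*z) dz, so v = 5*z**2/2 [assuming z > 0]: now 5*z**2*log(z)/2 + ∫(-5*z/2) dz.
Step 2. Evaluate the standard form: now 5*z**2*log(z)/2 - 5*z**2/4.
Answer: 5*z**2*log(z)/2 - 5*z**2/4.


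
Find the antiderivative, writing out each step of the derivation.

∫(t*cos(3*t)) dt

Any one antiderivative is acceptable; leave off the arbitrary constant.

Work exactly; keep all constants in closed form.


Step 1. Integrate ∫(t*cos(3*t)) dt by parts with u = t, dv = (cos(3*t)) dt, so v = sin(3*t)/3: now t*sin(3*t)/3 + ∫(-sin(3*t)/3) dt.
Step 2. Evaluate the standard form: now t*sin(3*t)/3 + cos(3*t)/9.
Answer: t*sin(3*t)/3 + cos(3*t)/9.


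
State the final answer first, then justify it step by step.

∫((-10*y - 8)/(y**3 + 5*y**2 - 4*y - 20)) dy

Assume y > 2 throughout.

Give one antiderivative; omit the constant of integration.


The answer is -log(y - 2) - log(y + 2) + 2*log(y + 5).
Step 1. Decompose ∫((-10*y - 8)/(y**3 + 5*y**2 - 4*y - 20)) dy by partial fractions, (-10*y - 8)/(y**3 + 5*y**2 - 4*y - 20) = 2/(y + 5) - 1/(y + 2) - 1/(y - 2): now ∫(-1/(y - 2)) dy + ∫(-1/(y + 2)) dy + ∫(2/(y + 5)) dy.
Step 2. Evaluate the standard form [assuming y > 2]: now -log(y - 2) + ∫(-1/(y + 2)) dy + ∫(2/(y + 5)) dy.
Step 3. Evaluate the standard form [assuming y > -2]: now -log(y - 2) - log(y + 2) + ∫(2/(y + 5)) dy.
Step 4. Evaluate the standard form [assuming y > -5]: now -log(y - 2) - log(y + 2) + 2*log(y + 5).
Answer: -log(y - 2) - log(y + 2) + 2*log(y + 5).


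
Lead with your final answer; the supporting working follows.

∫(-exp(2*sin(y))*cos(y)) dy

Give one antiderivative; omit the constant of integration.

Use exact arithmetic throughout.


The answer is -exp(2*sin(y))/2.
Step 1. Substitute u = sin(y), turning ∫(-exp(2*sin(y))*cos(y)) dy into ∫(-exp(2*u)) du: now ∫(-exp(2*u)) du.
Step 2. Evaluate the standard form: now -exp(2*u)/2.
Step 3. Substitute back u = sin(y): now -exp(2*sin(y))/2.
Answer: -exp(2*sin(y))/2.


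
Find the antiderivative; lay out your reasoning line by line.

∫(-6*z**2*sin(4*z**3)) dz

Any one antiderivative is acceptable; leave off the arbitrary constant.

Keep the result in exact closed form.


Step 1. Substitute u = z**3, turning ∫(-6*z**2*sin(4*z**3)) dz into ∫(-2*sin(4*u)) du: now ∫(-2*sin(4*u)) du.
Step 2. Evaluate the standard form: now cos(4*u)/2.
Step 3. Substitute back u = z**3: now cos(4*z**3)/2.
Answer: cos(4*z**3)/2.


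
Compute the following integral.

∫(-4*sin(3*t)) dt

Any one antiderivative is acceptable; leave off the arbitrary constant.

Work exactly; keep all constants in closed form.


Answer: 4*cos(3*t)/3.


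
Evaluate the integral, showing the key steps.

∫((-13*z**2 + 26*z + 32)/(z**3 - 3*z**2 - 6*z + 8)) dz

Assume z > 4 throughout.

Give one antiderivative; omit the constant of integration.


Step 1. Decompose ∫((-13*z**2 + 26*z + 32)/(z**3 - 3*z**2 - 6*z + 8)) dz by partial fractions, (-13*z**2 + 26*z + 32)/(z**3 - 3*z**2 - 6*z + 8) = -4/(z + 2) - 5/(z - 1) - 4/(z - 4): now ∫(-4/(z - 4)) dz + ∫(-5/(z - 1)) dz + ∫(-4/(z + 2)) dz.
Step 2. Evaluate the standard form [assuming z > -2]: now -4*log(z + 2) + ∫(-4/(z - 4)) dz + ∫(-5/(z - 1)) dz.
Step 3. Evaluate the standard form [assuming z > 1]: now -5*log(z - 1) - 4*log(z + 2) + ∫(-4/(z - 4)) dz.
Step 4. Evaluate the standard form [assuming z > 4]: now -4*log(z - 4) - 5*log(z - 1) - 4*log(z + 2).
Answer: -4*log(z - 4) - 5*log(z - 1) - 4*log(z + 2).


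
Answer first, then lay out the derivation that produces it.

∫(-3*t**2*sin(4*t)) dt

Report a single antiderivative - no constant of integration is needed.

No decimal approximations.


The answer is 3*t**2*cos(4*t)/4 - 3*t*sin(4*t)/8 - 3*cos(4*t)/32.
Step 1. Integrate ∫(-3*t**2*sin(4*t)) dt by parts with u = t**2, dv = (-3*sin(4*t)) dt, so v = 3*cos(4*t)/4: now 3*t**2*cos(4*t)/4 + ∫(-3*t*cos(4*t)/2) dt.
Step 2. Integrate ∫(-3*t*cos(4*t)/2) dt by parts with u = t, dv = (-3*cos(4*t)/2) dt, so v = -3*sin(4*t)/8: now 3*t**2*cos(4*t)/4 - 3*t*sin(4*t)/8 + ∫(3*sin(4*t)/8) dt.
Step 3. Evaluate the standard form: now 3*t**2*cos(4*t)/4 - 3*t*sin(4*t)/8 - 3*cos(4*t)/32.
Answer: 3*t**2*cos(4*t)/4 - 3*t*sin(4*t)/8 - 3*cos(4*t)/32.


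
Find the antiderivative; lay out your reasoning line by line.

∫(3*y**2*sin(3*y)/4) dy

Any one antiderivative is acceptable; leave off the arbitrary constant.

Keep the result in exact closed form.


Step 1. Integrate ∫(3*y**2*sin(3*y)/4) dy by parts with u = y**2, dv = (3*sin(3*y)/4) dy, so v = -cos(3*y)/4: now -y**2*cos(3*y)/4 + ∫(y*cos(3*y)/2) dy.
Step 2. Integrate ∫(y*cos(3*y)/2) dy by parts with u = y, dv = (cos(3*y)/2) dy, so v = sin(3*y)/6: now -y**2*cos(3*y)/4 + y*sin(3*y)/6 + ∫(-sin(3*y)/6) dy.
Step 3. Evaluate the standard form: now -y**2*cos(3*y)/4 + y*sin(3*y)/6 + cos(3*y)/18.
Answer: -y**2*cos(3*y)/4 + y*sin(3*y)/6 + cos(3*y)/18.


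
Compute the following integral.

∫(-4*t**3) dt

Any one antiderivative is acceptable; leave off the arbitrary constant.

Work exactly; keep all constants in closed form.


Answer: -t**4.


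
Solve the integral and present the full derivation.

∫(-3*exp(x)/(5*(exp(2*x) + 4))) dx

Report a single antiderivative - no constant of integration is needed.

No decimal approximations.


Step 1. Substitute u = exp(x), turning ∫(-3*exp(x)/(5*(exp(2*x) + 4))) dx into ∫(-3/(5*(u**2 + 4))) du: now ∫(-3/(5*(u**2 + 4))) du.
Step 2. Evaluate the standard form: now -3*atan(u/2)/10.
Step 3. Substitute back u = exp(x): now -3*atan(exp(x)/2)/10.
Answer: -3*atan(exp(x)/2)/10.


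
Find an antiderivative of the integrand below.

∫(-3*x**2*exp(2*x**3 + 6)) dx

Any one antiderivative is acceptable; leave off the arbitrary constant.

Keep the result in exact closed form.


Answer: -exp(2*x**3 + 6)/2.


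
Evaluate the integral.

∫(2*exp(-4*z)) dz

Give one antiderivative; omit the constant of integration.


Answer: -exp(-4*z)/2.


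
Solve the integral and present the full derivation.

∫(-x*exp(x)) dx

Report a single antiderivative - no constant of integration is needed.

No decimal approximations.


Step 1. Integrate ∫(-x*exp(x)) dx by parts with u = x, dv = (-exp(x)) dx, so v = -exp(x): now -x*exp(x) + ∫(exp(x)) dx.
Step 2. Evaluate the standard form: now -x*exp(x) + exp(x).
Answer: -x*exp(x) + exp(x).


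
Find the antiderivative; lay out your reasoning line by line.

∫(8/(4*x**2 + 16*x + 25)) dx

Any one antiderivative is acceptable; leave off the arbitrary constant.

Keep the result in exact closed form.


Step 1. Substitute u = -2*x - 4, turning ∫(8/(4*x**2 + 16*x + 25)) dx into ∫(-4/(u**2 + 9)) du: now ∫(-4/(u**2 + 9)) du.
Step 2. Evaluate the standard form: now -4*atan(u/3)/3.
Step 3. Substitute back u = -2*x - 4: now 4*atan(2*x/3 + 4/3)/3.
Answer: 4*atan(2*x/3 + 4/3)/3.


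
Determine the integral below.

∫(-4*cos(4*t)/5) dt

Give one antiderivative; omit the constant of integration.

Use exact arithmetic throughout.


Answer: -sin(4*t)/5.


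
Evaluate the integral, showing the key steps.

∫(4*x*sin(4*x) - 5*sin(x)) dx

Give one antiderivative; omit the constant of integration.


Step 1. Rewrite: now ∫(4*x*sin(4*x)) dx + ∫(-5*sin(x)) dx.
Step 2. Evaluate the standard form: now 5*cos(x) + ∫(4*x*sin(4*x)) dx.
Step 3. Integrate ∫(4*x*sin(4*x)) dx by parts with u = x, dv = (4*sin(4*x)) dx, so v = -cos(4*x): now -x*cos(4*x) + 5*cos(x) + ∫(cos(4*x)) dx.
Step 4. Evaluate the standard form: now -x*cos(4*x) + sin(4*x)/4 + 5*cos(x).
Answer: -x*cos(4*x) + sin(4*x)/4 + 5*cos(x).


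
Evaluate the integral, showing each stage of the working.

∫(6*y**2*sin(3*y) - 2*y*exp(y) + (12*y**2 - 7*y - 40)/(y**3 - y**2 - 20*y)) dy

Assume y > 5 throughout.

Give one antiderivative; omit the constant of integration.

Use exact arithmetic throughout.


Step 1. Rewrite: now ∫(-2*y*exp(y)) dy + ∫(6*y**2*sin(3*y)) dy + ∫((12*y**2 - 7*y - 40)/(y**3 - y**2 - 20*y)) dy.
Step 2. Integrate ∫(6*y**2*sin(3*y)) dy by parts with u = y**2, dv = (6*sin(3*y)) dy, so v = -2*cos(3*y): now -2*y**2*cos(3*y) + ∫(-2*y*exp(y)) dy + ∫(4*y*cos(3*y)) dy + ∫((12*y**2 - 7*y - 40)/(y**3 - y**2 - 20*y)) dy.
Step 3. Integrate ∫(4*y*cos(3*y)) dy by parts with u = y, dv = (4*cos(3*y)) dy, so v = 4*sin(3*y)/3: now -2*y**2*cos(3*y) + 4*y*sin(3*y)/3 + ∫(-2*y*exp(y)) dy + ∫((12*y**2 - 7*y - 40)/(y**3 - y**2 - 20*y)) dy + ∫(-4*sin(3*y)/3) dy.
Step 4. Evaluate the standard form: now -2*y**2*cos(3*y) + 4*y*sin(3*y)/3 + 4*cos(3*y)/9 + ∫(-2*y*exp(y)) dy + ∫((12*y**2 - 7*y - 40)/(y**3 - y**2 - 20*y)) dy.
Step 5. Decompose ∫((12*y**2 - 7*y - 40)/(y**3 - y**2 - 20*y)) dy by partial fractions, (12*y**2 - 7*y - 40)/(y**3 - y**2 - 20*y) = 5/(y + 4) + 5/(y - 5) + 2/y: now -2*y**2*cos(3*y) + 4*y*sin(3*y)/3 + 4*cos(3*y)/9 + ∫(2/y) dy + ∫(-2*y*exp(y)) dy + ∫(5/(y - 5)) dy + ∫(5/(y + 4)) dy.
Step 6. Evaluate the standard form [assuming y > -4]: now -2*y**2*cos(3*y) + 4*y*sin(3*y)/3 + 5*log(y + 4) + 4*cos(3*y)/9 + ∫(2/y) dy + ∫(-2*y*exp(y)) dy + ∫(5/(y - 5)) dy.
Step 7. Evaluate the standard form [assuming y > 5]: now -2*y**2*cos(3*y) + 4*y*sin(3*y)/3 + 5*log(y - 5) + 5*log(y + 4) + 4*cos(3*y)/9 + ∫(2/y) dy + ∫(-2*y*exp(y)) dy.
Step 8. Evaluate the standard form [assuming y > 0]: now -2*y**2*cos(3*y) + 4*y*sin(3*y)/3 + 2*log(y) + 5*log(y - 5) + 5*log(y + 4) + 4*cos(3*y)/9 + ∫(-2*y*exp(y)) dy.
Step 9. Integrate ∫(-2*y*exp(y)) dy by parts with u = y, dv = (-2*exp(y)) dy, so v = -2*exp(y): now -2*y**2*cos(3*y) - 2*y*exp(y) + 4*y*sin(3*y)/3 + 2*log(y) + 5*log(y - 5) + 5*log(y + 4) + 4*cos(3*y)/9 + ∫(2*exp(y)) dy.
Step 10. Evaluate the standard form: now -2*y**2*cos(3*y) - 2*y*exp(y) + 4*y*sin(3*y)/3 + 2*exp(y) + 2*log(y) + 5*log(y - 5) + 5*log(y + 4) + 4*cos(3*y)/9.
Answer: -2*y**2*cos(3*y) - 2*y*exp(y) + 4*y*sin(3*y)/3 + 2*exp(y) + 2*log(y) + 5*log(y - 5) + 5*log(y + 4) + 4*cos(3*y)/9.
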